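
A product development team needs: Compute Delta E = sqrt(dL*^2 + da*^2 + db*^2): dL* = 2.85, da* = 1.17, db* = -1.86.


Formula: Delta E = sqrt(dL*^2 + da*^2 + db*^2)
Step 1: dL*^2 = 2.85^2 = 8.1225
Step 2: da*^2 = 1.17^2 = 1.3689
Step 3: db*^2 = (-1.86)^2 = 3.4596
Step 4: Sum = 8.1225 + 1.3689 + 3.4596 = 12.951
Step 5: Delta E = sqrt(12.951) = 3.6

3.6 Delta E


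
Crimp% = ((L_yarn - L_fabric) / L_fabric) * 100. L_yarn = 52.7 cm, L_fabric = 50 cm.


Formula: Crimp% = ((L_yarn - L_fabric) / L_fabric) * 100
Step 1: Extension = 52.7 - 50 = 2.7 cm
Step 2: Crimp% = (2.7 / 50) * 100
Step 3: Crimp% = 0.054 * 100 = 5.4%

5.4%


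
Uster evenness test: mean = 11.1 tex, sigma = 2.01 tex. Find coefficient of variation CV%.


Formula: CV% = (standard deviation / mean) * 100
Step 1: Ratio = 2.01 / 11.1 = 0.181081
Step 2: CV% = 0.181081 * 100 = 18.1081% ≈ 18.1%

18.1%


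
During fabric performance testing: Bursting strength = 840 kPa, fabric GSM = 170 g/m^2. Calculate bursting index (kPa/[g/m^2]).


Formula: Bursting Index = Bursting Strength / Fabric GSM
BI = 840 kPa / 170 g/m^2
BI = 4.941 kPa/(g/m^2)

4.941 kPa/(g/m^2)


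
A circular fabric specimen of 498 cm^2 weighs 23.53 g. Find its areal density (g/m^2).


Formula: GSM = mass_g / area_m2
Step 1: Convert area: 498 cm^2 = 498 / 10000 = 0.0498 m^2
Step 2: GSM = 23.53 g / 0.0498 m^2 = 472.5 g/m^2

472.5 g/m^2


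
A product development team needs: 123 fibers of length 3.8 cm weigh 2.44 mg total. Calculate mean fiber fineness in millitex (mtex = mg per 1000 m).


Formula: fineness (mtex) = mass (mg) / total length (km) = (mass_mg / total_length_m) * 1000
Step 1: Convert fiber length: 3.8 cm = 0.038 m
Step 2: Total fiber length = 123 * 0.038 = 4.674 m
Step 3: Linear density = 2.44 mg / 4.674 m = 0.5220 mg/m
Step 4: fineness = 0.5220 * 1000 = 522.0 mtex

522.0 mtex


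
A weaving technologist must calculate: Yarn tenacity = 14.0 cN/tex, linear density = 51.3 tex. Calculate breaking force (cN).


Formula: Breaking force = Tenacity * Linear density
F = 14.0 cN/tex * 51.3 tex
F = 718.20 cN

718.20 cN


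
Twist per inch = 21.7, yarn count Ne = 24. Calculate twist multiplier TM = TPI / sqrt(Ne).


Formula: TM = TPI / sqrt(Ne)
Step 1: sqrt(Ne) = sqrt(24) = 4.899
Step 2: TM = 21.7 / 4.899 = 4.43

4.43 TM


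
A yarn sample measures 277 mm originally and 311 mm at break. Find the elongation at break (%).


Formula: Elongation (%) = ((L_break - L0) / L0) * 100
Step 1: Extension = 311 - 277 = 34 mm
Step 2: Elongation = (34 / 277) * 100
Step 3: Elongation = 0.122744 * 100 = 12.2744% ≈ 12.3%

12.3%


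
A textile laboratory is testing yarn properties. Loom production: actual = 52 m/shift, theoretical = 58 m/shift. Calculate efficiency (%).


Formula: Efficiency% = (Actual output / Theoretical output) * 100
Efficiency% = (52 / 58) * 100
Efficiency% = 0.896552 * 100 = 89.6552% ≈ 89.7%

89.7%


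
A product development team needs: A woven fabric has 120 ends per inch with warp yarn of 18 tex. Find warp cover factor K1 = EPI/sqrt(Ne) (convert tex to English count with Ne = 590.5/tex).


Formula: K1 = EPI / sqrt(Ne), with Ne = 590.5 / tex_warp
Step 1: Ne = 590.5 / 18 = 32.806
Step 2: sqrt(Ne) = sqrt(32.806) = 5.7277
Step 3: K1 = 120 / 5.7277 = 21.0

21.0


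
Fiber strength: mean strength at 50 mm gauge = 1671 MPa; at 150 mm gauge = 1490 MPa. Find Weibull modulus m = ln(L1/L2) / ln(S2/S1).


Formula: m = ln(L1/L2) / ln(S2/S1)
Step 1: ln(L1/L2) = ln(50/150) = -1.09861
Step 2: S2/S1 = 1490/1671 = 0.89168
Step 3: ln(S2/S1) = ln(0.89168) = -0.11465
Step 4: m = -1.09861 / -0.11465 = 9.58

9.58 (Weibull m)


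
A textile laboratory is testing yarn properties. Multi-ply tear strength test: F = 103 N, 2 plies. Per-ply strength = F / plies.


Formula: Per-ply strength = Total force / Number of plies
Per-ply = 103 N / 2
Per-ply = 51.5 N

51.5 N


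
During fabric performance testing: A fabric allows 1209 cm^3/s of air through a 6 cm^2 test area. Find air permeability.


Formula: Air Permeability = Airflow / Test Area
AP = 1209 cm^3/s / 6 cm^2
AP = 201.5 cm^3/s/cm^2

201.5 cm^3/s/cm^2


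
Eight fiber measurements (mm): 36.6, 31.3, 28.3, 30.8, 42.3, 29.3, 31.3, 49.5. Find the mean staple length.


Formula: Mean = sum of lengths / count
Sum = 36.6 + 31.3 + 28.3 + 30.8 + 42.3 + 29.3 + 31.3 + 49.5
Sum = 279.4 mm
Mean = 279.4 / 8 = 34.93 mm

34.93 mm


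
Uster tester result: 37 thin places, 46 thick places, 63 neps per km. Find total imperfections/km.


Formula: Total = thin places + thick places + neps
Total = 37 + 46 + 63
Total = 146 imperfections/km

146 imperfections/km


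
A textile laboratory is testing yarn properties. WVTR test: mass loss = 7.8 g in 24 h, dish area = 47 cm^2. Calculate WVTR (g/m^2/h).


Formula: WVTR = mass_loss / (area * time)
Step 1: Convert area: 47 cm^2 = 0.0047 m^2
Step 2: WVTR = 7.8 g / (0.0047 m^2 * 24 h)
Step 3: WVTR = 7.8 / 0.1128 = 69.1 g/m^2/h

69.1 g/m^2/h


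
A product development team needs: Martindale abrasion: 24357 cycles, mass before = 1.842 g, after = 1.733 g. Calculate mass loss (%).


Formula: Mass loss% = ((m_before - m_after) / m_before) * 100
Step 1: Mass loss = 1.842 - 1.733 = 0.109 g
Step 2: Ratio = 0.109 / 1.842 = 0.0591748
Step 3: Mass loss% = 0.0591748 * 100 = 5.91748% ≈ 5.92%

5.92%


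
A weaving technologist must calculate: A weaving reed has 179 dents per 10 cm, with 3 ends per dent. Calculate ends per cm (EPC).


Formula: EPC = (dents per 10 cm * ends per dent) / 10
Step 1: Total ends per 10 cm = 179 * 3 = 537
Step 2: EPC = 537 / 10 = 53.7 ends/cm

53.7 ends/cm


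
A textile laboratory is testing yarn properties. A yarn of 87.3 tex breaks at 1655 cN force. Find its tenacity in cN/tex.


Formula: Tenacity = Breaking force / Linear density
Tenacity = 1655 cN / 87.3 tex
Tenacity = 18.96 cN/tex

18.96 cN/tex


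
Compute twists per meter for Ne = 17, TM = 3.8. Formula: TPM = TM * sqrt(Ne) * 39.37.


Formula: TPM = TM * sqrt(Ne) * 39.37
Step 1: sqrt(Ne) = sqrt(17) = 4.1231
Step 2: TM * sqrt(Ne) = 3.8 * 4.1231 = 15.6678
Step 3: TPM = 15.6678 * 39.37 = 617 twists/m

617 twists/m


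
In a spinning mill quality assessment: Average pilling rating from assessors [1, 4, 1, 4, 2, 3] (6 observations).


Formula: Mean = sum / count
Sum = 1 + 4 + 1 + 4 + 2 + 3 = 15
Mean = 15 / 6 = 2.5

2.5


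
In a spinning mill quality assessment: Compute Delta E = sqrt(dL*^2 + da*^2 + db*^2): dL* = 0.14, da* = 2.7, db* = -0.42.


Formula: Delta E = sqrt(dL*^2 + da*^2 + db*^2)
Step 1: dL*^2 = 0.14^2 = 0.0196
Step 2: da*^2 = 2.7^2 = 7.29
Step 3: db*^2 = (-0.42)^2 = 0.1764
Step 4: Sum = 0.0196 + 7.29 + 0.1764 = 7.486
Step 5: Delta E = sqrt(7.486) = 2.74

2.74 Delta E


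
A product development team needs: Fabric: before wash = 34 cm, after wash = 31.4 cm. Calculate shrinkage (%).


Formula: Shrinkage% = ((L_before - L_after) / L_before) * 100
Step 1: Shrinkage = 34 - 31.4 = 2.6 cm
Step 2: Shrinkage% = (2.6 / 34) * 100
Step 3: Shrinkage% = 0.076471 * 100 = 7.6471% ≈ 7.6%

7.6%


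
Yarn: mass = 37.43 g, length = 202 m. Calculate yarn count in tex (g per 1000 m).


Formula: Tex = (mass_g / length_m) * 1000
Substituting: Tex = (37.43 / 202) * 1000
Intermediate: 37.43 / 202 = 0.18529703 g/m
Tex = 0.18529703 * 1000 = 185.30 tex

185.30 tex


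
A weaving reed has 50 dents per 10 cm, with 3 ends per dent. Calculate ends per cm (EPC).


Formula: EPC = (dents per 10 cm * ends per dent) / 10
Step 1: Total ends per 10 cm = 50 * 3 = 150
Step 2: EPC = 150 / 10 = 15.0 ends/cm

15.0 ends/cm


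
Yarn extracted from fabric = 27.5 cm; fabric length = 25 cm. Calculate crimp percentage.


Formula: Crimp% = ((L_yarn - L_fabric) / L_fabric) * 100
Step 1: Extension = 27.5 - 25 = 2.5 cm
Step 2: Crimp% = (2.5 / 25) * 100
Step 3: Crimp% = 0.1 * 100 = 10.0%

10.0%


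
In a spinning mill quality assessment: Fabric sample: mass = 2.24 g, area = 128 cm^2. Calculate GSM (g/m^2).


Formula: GSM = mass_g / area_m2
Step 1: Convert area: 128 cm^2 = 128 / 10000 = 0.0128 m^2
Step 2: GSM = 2.24 g / 0.0128 m^2 = 175.0 g/m^2

175.0 g/m^2


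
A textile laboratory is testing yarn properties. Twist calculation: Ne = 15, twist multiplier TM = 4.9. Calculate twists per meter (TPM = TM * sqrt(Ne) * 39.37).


Formula: TPM = TM * sqrt(Ne) * 39.37
Step 1: sqrt(Ne) = sqrt(15) = 3.873
Step 2: TM * sqrt(Ne) = 4.9 * 3.873 = 18.9777
Step 3: TPM = 18.9777 * 39.37 = 747 twists/m

747 twists/m


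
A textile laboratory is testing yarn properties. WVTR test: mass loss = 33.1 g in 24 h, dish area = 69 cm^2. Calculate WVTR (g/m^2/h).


Formula: WVTR = mass_loss / (area * time)
Step 1: Convert area: 69 cm^2 = 0.0069 m^2
Step 2: WVTR = 33.1 g / (0.0069 m^2 * 24 h)
Step 3: WVTR = 33.1 / 0.1656 = 199.9 g/m^2/h

199.9 g/m^2/h


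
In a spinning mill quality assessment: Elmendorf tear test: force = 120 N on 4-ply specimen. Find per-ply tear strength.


Formula: Per-ply strength = Total force / Number of plies
Per-ply = 120 N / 4
Per-ply = 30 N

30 N


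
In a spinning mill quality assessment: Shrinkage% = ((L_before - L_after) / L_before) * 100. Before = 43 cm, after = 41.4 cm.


Formula: Shrinkage% = ((L_before - L_after) / L_before) * 100
Step 1: Shrinkage = 43 - 41.4 = 1.6 cm
Step 2: Shrinkage% = (1.6 / 43) * 100
Step 3: Shrinkage% = 0.037209 * 100 = 3.7209% ≈ 3.7%

3.7%


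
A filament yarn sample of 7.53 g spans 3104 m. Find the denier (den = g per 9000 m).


Formula: den = (mass_g / length_m) * 9000
Substituting: den = (7.53 / 3104) * 9000
Intermediate: 7.53 / 3104 = 0.0024259 g/m
den = 0.0024259 * 9000 = 21.8 denier

21.8 denier


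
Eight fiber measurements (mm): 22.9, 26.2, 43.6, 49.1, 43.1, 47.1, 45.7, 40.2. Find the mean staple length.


Formula: Mean = sum of lengths / count
Sum = 22.9 + 26.2 + 43.6 + 49.1 + 43.1 + 47.1 + 45.7 + 40.2
Sum = 317.9 mm
Mean = 317.9 / 8 = 39.74 mm

39.74 mm


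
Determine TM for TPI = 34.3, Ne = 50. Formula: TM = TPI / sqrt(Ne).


Formula: TM = TPI / sqrt(Ne)
Step 1: sqrt(Ne) = sqrt(50) = 7.0711
Step 2: TM = 34.3 / 7.0711 = 4.85

4.85 TM


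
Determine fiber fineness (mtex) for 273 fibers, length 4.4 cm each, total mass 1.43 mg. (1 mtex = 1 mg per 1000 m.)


Formula: fineness (mtex) = mass (mg) / total length (km) = (mass_mg / total_length_m) * 1000
Step 1: Convert fiber length: 4.4 cm = 0.044 m
Step 2: Total fiber length = 273 * 0.044 = 12.012 m
Step 3: Linear density = 1.43 mg / 12.012 m = 0.1190 mg/m
Step 4: fineness = 0.1190 * 1000 = 119.0 mtex

119.0 mtex


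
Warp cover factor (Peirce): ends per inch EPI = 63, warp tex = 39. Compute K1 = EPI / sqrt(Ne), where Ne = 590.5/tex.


Formula: K1 = EPI / sqrt(Ne), with Ne = 590.5 / tex_warp
Step 1: Ne = 590.5 / 39 = 15.141
Step 2: sqrt(Ne) = sqrt(15.141) = 3.8911
Step 3: K1 = 63 / 3.8911 = 16.2

16.2


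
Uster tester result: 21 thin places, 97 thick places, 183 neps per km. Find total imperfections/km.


Formula: Total = thin places + thick places + neps
Total = 21 + 97 + 183
Total = 301 imperfections/km

301 imperfections/km


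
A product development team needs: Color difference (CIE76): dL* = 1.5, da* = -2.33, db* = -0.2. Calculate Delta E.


Formula: Delta E = sqrt(dL*^2 + da*^2 + db*^2)
Step 1: dL*^2 = 1.5^2 = 2.25
Step 2: da*^2 = (-2.33)^2 = 5.4289
Step 3: db*^2 = (-0.2)^2 = 0.04
Step 4: Sum = 2.25 + 5.4289 + 0.04 = 7.7189
Step 5: Delta E = sqrt(7.7189) = 2.78

2.78 Delta E


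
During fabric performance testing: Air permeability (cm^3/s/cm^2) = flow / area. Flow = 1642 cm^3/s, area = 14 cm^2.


Formula: Air Permeability = Airflow / Test Area
AP = 1642 cm^3/s / 14 cm^2
AP = 117.3 cm^3/s/cm^2

117.3 cm^3/s/cm^2


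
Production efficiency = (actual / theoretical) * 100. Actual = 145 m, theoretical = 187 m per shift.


Formula: Efficiency% = (Actual output / Theoretical output) * 100
Efficiency% = (145 / 187) * 100
Efficiency% = 0.775401 * 100 = 77.5401% ≈ 77.5%

77.5%


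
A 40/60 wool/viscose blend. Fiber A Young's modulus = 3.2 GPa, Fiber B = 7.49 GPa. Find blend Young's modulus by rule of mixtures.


Formula: Blend property = (fraction_A * property_A) + (fraction_B * property_B)
Step 1: Contribution A = 40/100 * 3.2 GPa = 1.28 GPa
Step 2: Contribution B = 60/100 * 7.49 GPa = 4.494 GPa
Step 3: Blend Young's modulus = 1.28 + 4.494 = 5.774 GPa

5.774 GPa


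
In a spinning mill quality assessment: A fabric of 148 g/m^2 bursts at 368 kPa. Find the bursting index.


Formula: Bursting Index = Bursting Strength / Fabric GSM
BI = 368 kPa / 148 g/m^2
BI = 2.486 kPa/(g/m^2)

2.486 kPa/(g/m^2)


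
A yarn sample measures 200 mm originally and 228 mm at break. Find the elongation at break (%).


Formula: Elongation (%) = ((L_break - L0) / L0) * 100
Step 1: Extension = 228 - 200 = 28 mm
Step 2: Elongation = (28 / 200) * 100
Step 3: Elongation = 0.14 * 100 = 14.0%

14.0%


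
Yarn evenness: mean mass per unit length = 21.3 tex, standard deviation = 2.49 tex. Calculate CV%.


Formula: CV% = (standard deviation / mean) * 100
Step 1: Ratio = 2.49 / 21.3 = 0.116901
Step 2: CV% = 0.116901 * 100 = 11.6901% ≈ 11.7%

11.7%


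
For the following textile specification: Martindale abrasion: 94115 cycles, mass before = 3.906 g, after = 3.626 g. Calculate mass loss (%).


Formula: Mass loss% = ((m_before - m_after) / m_before) * 100
Step 1: Mass loss = 3.906 - 3.626 = 0.28 g
Step 2: Ratio = 0.28 / 3.906 = 0.0716846
Step 3: Mass loss% = 0.0716846 * 100 = 7.16846% ≈ 7.17%

7.17%


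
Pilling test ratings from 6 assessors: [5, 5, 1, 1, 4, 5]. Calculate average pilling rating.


Formula: Mean = sum / count
Sum = 5 + 5 + 1 + 1 + 4 + 5 = 21
Mean = 21 / 6 = 3.5

3.5


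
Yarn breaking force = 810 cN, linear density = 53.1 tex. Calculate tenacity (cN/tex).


Formula: Tenacity = Breaking force / Linear density
Tenacity = 810 cN / 53.1 tex
Tenacity = 15.25 cN/tex

15.25 cN/tex


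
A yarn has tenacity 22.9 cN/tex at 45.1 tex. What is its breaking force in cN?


Formula: Breaking force = Tenacity * Linear density
F = 22.9 cN/tex * 45.1 tex
F = 1032.79 cN

1032.79 cN


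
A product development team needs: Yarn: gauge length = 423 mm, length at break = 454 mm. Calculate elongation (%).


Formula: Elongation (%) = ((L_break - L0) / L0) * 100
Step 1: Extension = 454 - 423 = 31 mm
Step 2: Elongation = (31 / 423) * 100
Step 3: Elongation = 0.073286 * 100 = 7.3286% ≈ 7.3%

7.3%


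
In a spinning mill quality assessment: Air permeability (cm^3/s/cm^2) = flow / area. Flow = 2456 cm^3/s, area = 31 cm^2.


Formula: Air Permeability = Airflow / Test Area
AP = 2456 cm^3/s / 31 cm^2
AP = 79.2 cm^3/s/cm^2

79.2 cm^3/s/cm^2


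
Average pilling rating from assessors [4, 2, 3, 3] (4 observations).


Formula: Mean = sum / count
Sum = 4 + 2 + 3 + 3 = 12
Mean = 12 / 4 = 3.0

3.0


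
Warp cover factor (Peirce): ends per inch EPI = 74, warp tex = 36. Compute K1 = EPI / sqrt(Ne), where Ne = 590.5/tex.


Formula: K1 = EPI / sqrt(Ne), with Ne = 590.5 / tex_warp
Step 1: Ne = 590.5 / 36 = 16.403
Step 2: sqrt(Ne) = sqrt(16.403) = 4.0501
Step 3: K1 = 74 / 4.0501 = 18.3

18.3


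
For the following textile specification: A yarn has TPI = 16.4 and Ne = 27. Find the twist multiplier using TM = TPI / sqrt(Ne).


Formula: TM = TPI / sqrt(Ne)
Step 1: sqrt(Ne) = sqrt(27) = 5.1962
Step 2: TM = 16.4 / 5.1962 = 3.16

3.16 TM


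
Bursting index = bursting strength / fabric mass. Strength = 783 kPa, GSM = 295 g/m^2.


Formula: Bursting Index = Bursting Strength / Fabric GSM
BI = 783 kPa / 295 g/m^2
BI = 2.654 kPa/(g/m^2)

2.654 kPa/(g/m^2)


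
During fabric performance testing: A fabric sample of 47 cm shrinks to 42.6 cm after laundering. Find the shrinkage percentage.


Formula: Shrinkage% = ((L_before - L_after) / L_before) * 100
Step 1: Shrinkage = 47 - 42.6 = 4.4 cm
Step 2: Shrinkage% = (4.4 / 47) * 100
Step 3: Shrinkage% = 0.093617 * 100 = 9.3617% ≈ 9.4%

9.4%


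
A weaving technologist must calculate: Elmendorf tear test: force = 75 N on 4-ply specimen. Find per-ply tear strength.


Formula: Per-ply strength = Total force / Number of plies
Per-ply = 75 N / 4
Per-ply = 18.75 N

18.75 N


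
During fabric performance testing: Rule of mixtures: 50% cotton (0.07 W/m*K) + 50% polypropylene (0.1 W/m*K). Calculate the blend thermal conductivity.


Formula: Blend property = (fraction_A * property_A) + (fraction_B * property_B)
Step 1: Contribution A = 50/100 * 0.07 W/m*K = 0.035 W/m*K
Step 2: Contribution B = 50/100 * 0.1 W/m*K = 0.05 W/m*K
Step 3: Blend thermal conductivity = 0.035 + 0.05 = 0.085 W/m*K

0.085 W/m*K


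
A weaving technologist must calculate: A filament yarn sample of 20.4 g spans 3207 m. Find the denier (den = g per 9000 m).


Formula: den = (mass_g / length_m) * 9000
Substituting: den = (20.4 / 3207) * 9000
Intermediate: 20.4 / 3207 = 0.00636109 g/m
den = 0.00636109 * 9000 = 57.2 denier

57.2 denier


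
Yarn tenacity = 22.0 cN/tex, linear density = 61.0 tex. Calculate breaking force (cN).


Formula: Breaking force = Tenacity * Linear density
F = 22.0 cN/tex * 61.0 tex
F = 1342.00 cN

1342.00 cN


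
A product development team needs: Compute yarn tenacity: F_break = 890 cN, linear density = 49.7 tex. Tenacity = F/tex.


Formula: Tenacity = Breaking force / Linear density
Tenacity = 890 cN / 49.7 tex
Tenacity = 17.91 cN/tex

17.91 cN/tex


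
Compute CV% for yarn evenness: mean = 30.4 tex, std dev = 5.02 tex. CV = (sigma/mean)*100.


Formula: CV% = (standard deviation / mean) * 100
Step 1: Ratio = 5.02 / 30.4 = 0.165132
Step 2: CV% = 0.165132 * 100 = 16.5132% ≈ 16.5%

16.5%


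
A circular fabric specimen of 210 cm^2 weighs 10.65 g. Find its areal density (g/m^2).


Formula: GSM = mass_g / area_m2
Step 1: Convert area: 210 cm^2 = 210 / 10000 = 0.021 m^2
Step 2: GSM = 10.65 g / 0.021 m^2 = 507.1 g/m^2

507.1 g/m^2


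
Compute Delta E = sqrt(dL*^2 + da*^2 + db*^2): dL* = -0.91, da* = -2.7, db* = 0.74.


Formula: Delta E = sqrt(dL*^2 + da*^2 + db*^2)
Step 1: dL*^2 = (-0.91)^2 = 0.8281
Step 2: da*^2 = (-2.7)^2 = 7.29
Step 3: db*^2 = 0.74^2 = 0.5476
Step 4: Sum = 0.8281 + 7.29 + 0.5476 = 8.6657
Step 5: Delta E = sqrt(8.6657) = 2.94

2.94 Delta E


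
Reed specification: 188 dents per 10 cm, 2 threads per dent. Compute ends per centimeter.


Formula: EPC = (dents per 10 cm * ends per dent) / 10
Step 1: Total ends per 10 cm = 188 * 2 = 376
Step 2: EPC = 376 / 10 = 37.6 ends/cm

37.6 ends/cm


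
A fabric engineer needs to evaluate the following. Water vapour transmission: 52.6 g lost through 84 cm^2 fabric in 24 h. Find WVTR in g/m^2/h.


Formula: WVTR = mass_loss / (area * time)
Step 1: Convert area: 84 cm^2 = 0.0084 m^2
Step 2: WVTR = 52.6 g / (0.0084 m^2 * 24 h)
Step 3: WVTR = 52.6 / 0.2016 = 260.9 g/m^2/h

260.9 g/m^2/h


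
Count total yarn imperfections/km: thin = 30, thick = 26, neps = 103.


Formula: Total = thin places + thick places + neps
Total = 30 + 26 + 103
Total = 159 imperfections/km

159 imperfections/km


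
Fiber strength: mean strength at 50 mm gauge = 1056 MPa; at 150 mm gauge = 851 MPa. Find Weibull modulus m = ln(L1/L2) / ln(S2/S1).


Formula: m = ln(L1/L2) / ln(S2/S1)
Step 1: ln(L1/L2) = ln(50/150) = -1.09861
Step 2: S2/S1 = 851/1056 = 0.80587
Step 3: ln(S2/S1) = ln(0.80587) = -0.21583
Step 4: m = -1.09861 / -0.21583 = 5.09

5.09 (Weibull m)


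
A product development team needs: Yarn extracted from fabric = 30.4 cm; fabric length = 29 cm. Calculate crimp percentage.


Formula: Crimp% = ((L_yarn - L_fabric) / L_fabric) * 100
Step 1: Extension = 30.4 - 29 = 1.4 cm
Step 2: Crimp% = (1.4 / 29) * 100
Step 3: Crimp% = 0.048276 * 100 = 4.8276% ≈ 4.8%

4.8%


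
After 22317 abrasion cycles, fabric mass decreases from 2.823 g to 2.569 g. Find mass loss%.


Formula: Mass loss% = ((m_before - m_after) / m_before) * 100
Step 1: Mass loss = 2.823 - 2.569 = 0.254 g
Step 2: Ratio = 0.254 / 2.823 = 0.0899752
Step 3: Mass loss% = 0.0899752 * 100 = 8.99752% ≈ 9.00%

9.00%


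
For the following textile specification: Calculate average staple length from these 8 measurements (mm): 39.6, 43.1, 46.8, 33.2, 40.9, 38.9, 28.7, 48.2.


Formula: Mean = sum of lengths / count
Sum = 39.6 + 43.1 + 46.8 + 33.2 + 40.9 + 38.9 + 28.7 + 48.2
Sum = 319.4 mm
Mean = 319.4 / 8 = 39.93 mm

39.93 mm


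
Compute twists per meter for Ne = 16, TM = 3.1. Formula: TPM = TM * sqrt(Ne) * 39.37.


Formula: TPM = TM * sqrt(Ne) * 39.37
Step 1: sqrt(Ne) = sqrt(16) = 4
Step 2: TM * sqrt(Ne) = 3.1 * 4 = 12.4
Step 3: TPM = 12.4 * 39.37 = 488 twists/m

488 twists/m


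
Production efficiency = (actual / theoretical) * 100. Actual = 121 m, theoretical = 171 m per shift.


Formula: Efficiency% = (Actual output / Theoretical output) * 100
Efficiency% = (121 / 171) * 100
Efficiency% = 0.707602 * 100 = 70.7602% ≈ 70.8%

70.8%


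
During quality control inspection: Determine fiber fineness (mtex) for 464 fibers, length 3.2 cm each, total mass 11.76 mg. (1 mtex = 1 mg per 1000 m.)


Formula: fineness (mtex) = mass (mg) / total length (km) = (mass_mg / total_length_m) * 1000
Step 1: Convert fiber length: 3.2 cm = 0.032 m
Step 2: Total fiber length = 464 * 0.032 = 14.848 m
Step 3: Linear density = 11.76 mg / 14.848 m = 0.7920 mg/m
Step 4: fineness = 0.7920 * 1000 = 792.0 mtex

792.0 mtex


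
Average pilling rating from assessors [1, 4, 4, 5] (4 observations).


Formula: Mean = sum / count
Sum = 1 + 4 + 4 + 5 = 14
Mean = 14 / 4 = 3.5

3.5


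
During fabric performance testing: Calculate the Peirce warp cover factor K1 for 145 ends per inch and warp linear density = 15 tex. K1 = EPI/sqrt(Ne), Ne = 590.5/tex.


Formula: K1 = EPI / sqrt(Ne), with Ne = 590.5 / tex_warp
Step 1: Ne = 590.5 / 15 = 39.367
Step 2: sqrt(Ne) = sqrt(39.367) = 6.2743
Step 3: K1 = 145 / 6.2743 = 23.1

23.1


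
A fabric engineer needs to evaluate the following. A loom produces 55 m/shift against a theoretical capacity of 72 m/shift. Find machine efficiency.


Formula: Efficiency% = (Actual output / Theoretical output) * 100
Efficiency% = (55 / 72) * 100
Efficiency% = 0.763889 * 100 = 76.3889% ≈ 76.4%

76.4%


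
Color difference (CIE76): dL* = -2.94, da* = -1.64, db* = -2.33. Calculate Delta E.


Formula: Delta E = sqrt(dL*^2 + da*^2 + db*^2)
Step 1: dL*^2 = (-2.94)^2 = 8.6436
Step 2: da*^2 = (-1.64)^2 = 2.6896
Step 3: db*^2 = (-2.33)^2 = 5.4289
Step 4: Sum = 8.6436 + 2.6896 + 5.4289 = 16.7621
Step 5: Delta E = sqrt(16.7621) = 4.09

4.09 Delta E


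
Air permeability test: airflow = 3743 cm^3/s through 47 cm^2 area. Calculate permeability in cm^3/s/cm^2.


Formula: Air Permeability = Airflow / Test Area
AP = 3743 cm^3/s / 47 cm^2
AP = 79.6 cm^3/s/cm^2

79.6 cm^3/s/cm^2


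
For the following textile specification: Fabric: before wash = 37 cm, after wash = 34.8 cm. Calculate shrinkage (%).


Formula: Shrinkage% = ((L_before - L_after) / L_before) * 100
Step 1: Shrinkage = 37 - 34.8 = 2.2 cm
Step 2: Shrinkage% = (2.2 / 37) * 100
Step 3: Shrinkage% = 0.059459 * 100 = 5.9459% ≈ 5.9%

5.9%


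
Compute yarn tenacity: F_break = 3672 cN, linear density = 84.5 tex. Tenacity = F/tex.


Formula: Tenacity = Breaking force / Linear density
Tenacity = 3672 cN / 84.5 tex
Tenacity = 43.46 cN/tex

43.46 cN/tex


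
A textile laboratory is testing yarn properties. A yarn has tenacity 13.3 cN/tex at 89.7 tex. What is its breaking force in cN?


Formula: Breaking force = Tenacity * Linear density
F = 13.3 cN/tex * 89.7 tex
F = 1193.01 cN

1193.01 cN


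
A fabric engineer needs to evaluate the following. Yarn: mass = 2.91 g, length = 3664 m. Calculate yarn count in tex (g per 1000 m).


Formula: Tex = (mass_g / length_m) * 1000
Substituting: Tex = (2.91 / 3664) * 1000
Intermediate: 2.91 / 3664 = 0.00079421 g/m
Tex = 0.00079421 * 1000 = 0.79 tex

0.79 tex


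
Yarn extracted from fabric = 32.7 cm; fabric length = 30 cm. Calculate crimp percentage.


Formula: Crimp% = ((L_yarn - L_fabric) / L_fabric) * 100
Step 1: Extension = 32.7 - 30 = 2.7 cm
Step 2: Crimp% = (2.7 / 30) * 100
Step 3: Crimp% = 0.09 * 100 = 9.0%

9.0%


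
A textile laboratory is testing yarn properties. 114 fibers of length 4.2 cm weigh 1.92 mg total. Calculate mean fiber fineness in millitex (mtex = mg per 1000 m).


Formula: fineness (mtex) = mass (mg) / total length (km) = (mass_mg / total_length_m) * 1000
Step 1: Convert fiber length: 4.2 cm = 0.042 m
Step 2: Total fiber length = 114 * 0.042 = 4.788 m
Step 3: Linear density = 1.92 mg / 4.788 m = 0.4010 mg/m
Step 4: fineness = 0.4010 * 1000 = 401.0 mtex

401.0 mtex


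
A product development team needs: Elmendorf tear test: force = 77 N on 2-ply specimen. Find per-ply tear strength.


Formula: Per-ply strength = Total force / Number of plies
Per-ply = 77 N / 2
Per-ply = 38.5 N

38.5 N


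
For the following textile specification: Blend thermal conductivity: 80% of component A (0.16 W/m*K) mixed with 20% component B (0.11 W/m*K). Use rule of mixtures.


Formula: Blend property = (fraction_A * property_A) + (fraction_B * property_B)
Step 1: Contribution A = 80/100 * 0.16 W/m*K = 0.128 W/m*K
Step 2: Contribution B = 20/100 * 0.11 W/m*K = 0.022 W/m*K
Step 3: Blend thermal conductivity = 0.128 + 0.022 = 0.15 W/m*K

0.15 W/m*K


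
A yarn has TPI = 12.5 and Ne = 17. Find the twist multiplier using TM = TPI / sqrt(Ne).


Formula: TM = TPI / sqrt(Ne)
Step 1: sqrt(Ne) = sqrt(17) = 4.1231
Step 2: TM = 12.5 / 4.1231 = 3.03

3.03 TM


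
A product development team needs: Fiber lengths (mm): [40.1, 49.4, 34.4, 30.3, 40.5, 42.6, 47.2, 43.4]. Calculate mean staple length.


Formula: Mean = sum of lengths / count
Sum = 40.1 + 49.4 + 34.4 + 30.3 + 40.5 + 42.6 + 47.2 + 43.4
Sum = 327.9 mm
Mean = 327.9 / 8 = 40.99 mm

40.99 mm


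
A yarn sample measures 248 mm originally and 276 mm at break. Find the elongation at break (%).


Formula: Elongation (%) = ((L_break - L0) / L0) * 100
Step 1: Extension = 276 - 248 = 28 mm
Step 2: Elongation = (28 / 248) * 100
Step 3: Elongation = 0.112903 * 100 = 11.2903% ≈ 11.3%

11.3%


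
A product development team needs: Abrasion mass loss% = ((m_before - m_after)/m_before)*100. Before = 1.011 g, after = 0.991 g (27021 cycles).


Formula: Mass loss% = ((m_before - m_after) / m_before) * 100
Step 1: Mass loss = 1.011 - 0.991 = 0.02 g
Step 2: Ratio = 0.02 / 1.011 = 0.0197824
Step 3: Mass loss% = 0.0197824 * 100 = 1.97824% ≈ 1.98%

1.98%


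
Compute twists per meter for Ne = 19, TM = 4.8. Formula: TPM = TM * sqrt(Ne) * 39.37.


Formula: TPM = TM * sqrt(Ne) * 39.37
Step 1: sqrt(Ne) = sqrt(19) = 4.3589
Step 2: TM * sqrt(Ne) = 4.8 * 4.3589 = 20.9227
Step 3: TPM = 20.9227 * 39.37 = 824 twists/m

824 twists/m


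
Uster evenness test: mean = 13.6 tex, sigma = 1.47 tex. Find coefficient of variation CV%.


Formula: CV% = (standard deviation / mean) * 100
Step 1: Ratio = 1.47 / 13.6 = 0.108088
Step 2: CV% = 0.108088 * 100 = 10.8088% ≈ 10.8%

10.8%


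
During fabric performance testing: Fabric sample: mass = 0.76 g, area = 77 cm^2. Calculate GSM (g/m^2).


Formula: GSM = mass_g / area_m2
Step 1: Convert area: 77 cm^2 = 77 / 10000 = 0.0077 m^2
Step 2: GSM = 0.76 g / 0.0077 m^2 = 98.7 g/m^2

98.7 g/m^2


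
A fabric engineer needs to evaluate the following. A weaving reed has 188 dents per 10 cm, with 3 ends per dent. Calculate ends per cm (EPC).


Formula: EPC = (dents per 10 cm * ends per dent) / 10
Step 1: Total ends per 10 cm = 188 * 3 = 564
Step 2: EPC = 564 / 10 = 56.4 ends/cm

56.4 ends/cm


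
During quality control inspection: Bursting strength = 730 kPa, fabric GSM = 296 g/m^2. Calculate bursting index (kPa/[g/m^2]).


Formula: Bursting Index = Bursting Strength / Fabric GSM
BI = 730 kPa / 296 g/m^2
BI = 2.466 kPa/(g/m^2)

2.466 kPa/(g/m^2)


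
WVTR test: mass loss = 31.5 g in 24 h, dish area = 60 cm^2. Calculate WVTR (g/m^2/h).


Formula: WVTR = mass_loss / (area * time)
Step 1: Convert area: 60 cm^2 = 0.006 m^2
Step 2: WVTR = 31.5 g / (0.006 m^2 * 24 h)
Step 3: WVTR = 31.5 / 0.144 = 218.8 g/m^2/h

218.8 g/m^2/h


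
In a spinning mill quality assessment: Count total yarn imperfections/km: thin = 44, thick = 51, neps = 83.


Formula: Total = thin places + thick places + neps
Total = 44 + 51 + 83
Total = 178 imperfections/km

178 imperfections/km


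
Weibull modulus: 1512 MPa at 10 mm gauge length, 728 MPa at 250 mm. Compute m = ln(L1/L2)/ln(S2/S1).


Formula: m = ln(L1/L2) / ln(S2/S1)
Step 1: ln(L1/L2) = ln(10/250) = -3.21888
Step 2: S2/S1 = 728/1512 = 0.48148
Step 3: ln(S2/S1) = ln(0.48148) = -0.73089
Step 4: m = -3.21888 / -0.73089 = 4.40

4.40 (Weibull m)


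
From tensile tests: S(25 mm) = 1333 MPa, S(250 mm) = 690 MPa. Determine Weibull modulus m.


Formula: m = ln(L1/L2) / ln(S2/S1)
Step 1: ln(L1/L2) = ln(25/250) = -2.30259
Step 2: S2/S1 = 690/1333 = 0.51763
Step 3: ln(S2/S1) = ln(0.51763) = -0.65849
Step 4: m = -2.30259 / -0.65849 = 3.50

3.50 (Weibull m)


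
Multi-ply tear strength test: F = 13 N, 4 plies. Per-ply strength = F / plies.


Formula: Per-ply strength = Total force / Number of plies
Per-ply = 13 N / 4
Per-ply = 3.25 N

3.25 N


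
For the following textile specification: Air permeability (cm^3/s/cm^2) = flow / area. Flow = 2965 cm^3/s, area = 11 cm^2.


Formula: Air Permeability = Airflow / Test Area
AP = 2965 cm^3/s / 11 cm^2
AP = 269.5 cm^3/s/cm^2

269.5 cm^3/s/cm^2


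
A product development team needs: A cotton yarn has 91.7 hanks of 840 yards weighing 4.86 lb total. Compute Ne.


Formula: Ne = hanks / mass_lb
Substituting: Ne = 91.7 / 4.86
Ne = 18.9

18.9 Ne


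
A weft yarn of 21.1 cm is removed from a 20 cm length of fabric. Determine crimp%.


Formula: Crimp% = ((L_yarn - L_fabric) / L_fabric) * 100
Step 1: Extension = 21.1 - 20 = 1.1 cm
Step 2: Crimp% = (1.1 / 20) * 100
Step 3: Crimp% = 0.055 * 100 = 5.5%

5.5%


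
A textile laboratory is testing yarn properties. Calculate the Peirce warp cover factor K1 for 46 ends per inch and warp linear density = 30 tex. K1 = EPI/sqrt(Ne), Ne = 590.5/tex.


Formula: K1 = EPI / sqrt(Ne), with Ne = 590.5 / tex_warp
Step 1: Ne = 590.5 / 30 = 19.683
Step 2: sqrt(Ne) = sqrt(19.683) = 4.4366
Step 3: K1 = 46 / 4.4366 = 10.4

10.4


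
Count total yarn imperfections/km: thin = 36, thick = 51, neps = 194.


Formula: Total = thin places + thick places + neps
Total = 36 + 51 + 194
Total = 281 imperfections/km

281 imperfections/km


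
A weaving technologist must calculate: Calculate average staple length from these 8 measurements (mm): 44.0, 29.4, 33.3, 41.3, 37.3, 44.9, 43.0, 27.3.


Formula: Mean = sum of lengths / count
Sum = 44.0 + 29.4 + 33.3 + 41.3 + 37.3 + 44.9 + 43.0 + 27.3
Sum = 300.5 mm
Mean = 300.5 / 8 = 37.56 mm

37.56 mm


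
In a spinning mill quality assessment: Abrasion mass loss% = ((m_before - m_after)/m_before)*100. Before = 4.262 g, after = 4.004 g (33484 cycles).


Formula: Mass loss% = ((m_before - m_after) / m_before) * 100
Step 1: Mass loss = 4.262 - 4.004 = 0.258 g
Step 2: Ratio = 0.258 / 4.262 = 0.060535
Step 3: Mass loss% = 0.060535 * 100 = 6.0535% ≈ 6.05%

6.05%


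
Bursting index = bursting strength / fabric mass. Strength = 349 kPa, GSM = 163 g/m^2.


Formula: Bursting Index = Bursting Strength / Fabric GSM
BI = 349 kPa / 163 g/m^2
BI = 2.141 kPa/(g/m^2)

2.141 kPa/(g/m^2)


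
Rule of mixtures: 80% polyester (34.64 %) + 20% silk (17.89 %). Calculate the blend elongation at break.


Formula: Blend property = (fraction_A * property_A) + (fraction_B * property_B)
Step 1: Contribution A = 80/100 * 34.64 % = 27.712 %
Step 2: Contribution B = 20/100 * 17.89 % = 3.578 %
Step 3: Blend elongation at break = 27.712 + 3.578 = 31.29 %

31.29 %


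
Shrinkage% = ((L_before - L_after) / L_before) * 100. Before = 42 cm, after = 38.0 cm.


Formula: Shrinkage% = ((L_before - L_after) / L_before) * 100
Step 1: Shrinkage = 42 - 38.0 = 4.0 cm
Step 2: Shrinkage% = (4.0 / 42) * 100
Step 3: Shrinkage% = 0.095238 * 100 = 9.5238% ≈ 9.5%

9.5%


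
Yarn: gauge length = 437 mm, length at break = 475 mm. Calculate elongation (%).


Formula: Elongation (%) = ((L_break - L0) / L0) * 100
Step 1: Extension = 475 - 437 = 38 mm
Step 2: Elongation = (38 / 437) * 100
Step 3: Elongation = 0.086957 * 100 = 8.6957% ≈ 8.7%

8.7%


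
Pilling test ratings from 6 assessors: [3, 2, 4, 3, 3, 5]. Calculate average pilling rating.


Formula: Mean = sum / count
Sum = 3 + 2 + 4 + 3 + 3 + 5 = 20
Mean = 20 / 6 = 3.3

3.3


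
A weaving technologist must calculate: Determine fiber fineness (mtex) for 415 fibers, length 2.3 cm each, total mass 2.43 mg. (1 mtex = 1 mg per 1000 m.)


Formula: fineness (mtex) = mass (mg) / total length (km) = (mass_mg / total_length_m) * 1000
Step 1: Convert fiber length: 2.3 cm = 0.023 m
Step 2: Total fiber length = 415 * 0.023 = 9.545 m
Step 3: Linear density = 2.43 mg / 9.545 m = 0.2546 mg/m
Step 4: fineness = 0.2546 * 1000 = 254.6 mtex

254.6 mtex


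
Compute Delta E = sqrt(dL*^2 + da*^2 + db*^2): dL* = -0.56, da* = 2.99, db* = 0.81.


Formula: Delta E = sqrt(dL*^2 + da*^2 + db*^2)
Step 1: dL*^2 = (-0.56)^2 = 0.3136
Step 2: da*^2 = 2.99^2 = 8.9401
Step 3: db*^2 = 0.81^2 = 0.6561
Step 4: Sum = 0.3136 + 8.9401 + 0.6561 = 9.9098
Step 5: Delta E = sqrt(9.9098) = 3.15

3.15 Delta E


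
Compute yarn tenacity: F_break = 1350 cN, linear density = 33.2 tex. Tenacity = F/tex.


Formula: Tenacity = Breaking force / Linear density
Tenacity = 1350 cN / 33.2 tex
Tenacity = 40.66 cN/tex

40.66 cN/tex


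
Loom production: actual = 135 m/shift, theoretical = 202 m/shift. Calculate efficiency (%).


Formula: Efficiency% = (Actual output / Theoretical output) * 100
Efficiency% = (135 / 202) * 100
Efficiency% = 0.668317 * 100 = 66.8317% ≈ 66.8%

66.8%


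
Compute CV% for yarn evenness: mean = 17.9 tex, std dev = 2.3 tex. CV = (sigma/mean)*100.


Formula: CV% = (standard deviation / mean) * 100
Step 1: Ratio = 2.3 / 17.9 = 0.128492
Step 2: CV% = 0.128492 * 100 = 12.8492% ≈ 12.8%

12.8%


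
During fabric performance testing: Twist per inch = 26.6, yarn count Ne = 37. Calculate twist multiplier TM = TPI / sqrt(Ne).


Formula: TM = TPI / sqrt(Ne)
Step 1: sqrt(Ne) = sqrt(37) = 6.0828
Step 2: TM = 26.6 / 6.0828 = 4.37

4.37 TM


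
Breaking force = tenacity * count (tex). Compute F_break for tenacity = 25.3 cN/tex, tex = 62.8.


Formula: Breaking force = Tenacity * Linear density
F = 25.3 cN/tex * 62.8 tex
F = 1588.84 cN

1588.84 cN


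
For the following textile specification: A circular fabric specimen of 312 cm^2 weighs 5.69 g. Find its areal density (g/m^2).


Formula: GSM = mass_g / area_m2
Step 1: Convert area: 312 cm^2 = 312 / 10000 = 0.0312 m^2
Step 2: GSM = 5.69 g / 0.0312 m^2 = 182.4 g/m^2

182.4 g/m^2


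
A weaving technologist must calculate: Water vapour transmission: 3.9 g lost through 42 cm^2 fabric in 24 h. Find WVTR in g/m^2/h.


Formula: WVTR = mass_loss / (area * time)
Step 1: Convert area: 42 cm^2 = 0.0042 m^2
Step 2: WVTR = 3.9 g / (0.0042 m^2 * 24 h)
Step 3: WVTR = 3.9 / 0.1008 = 38.7 g/m^2/h

38.7 g/m^2/h


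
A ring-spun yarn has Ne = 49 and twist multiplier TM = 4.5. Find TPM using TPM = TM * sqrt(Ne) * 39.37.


Formula: TPM = TM * sqrt(Ne) * 39.37
Step 1: sqrt(Ne) = sqrt(49) = 7
Step 2: TM * sqrt(Ne) = 4.5 * 7 = 31.5
Step 3: TPM = 31.5 * 39.37 = 1240 twists/m

1240 twists/m


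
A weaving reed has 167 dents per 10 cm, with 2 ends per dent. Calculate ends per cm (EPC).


Formula: EPC = (dents per 10 cm * ends per dent) / 10
Step 1: Total ends per 10 cm = 167 * 2 = 334
Step 2: EPC = 334 / 10 = 33.4 ends/cm

33.4 ends/cm


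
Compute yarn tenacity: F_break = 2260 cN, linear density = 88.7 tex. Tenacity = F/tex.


Formula: Tenacity = Breaking force / Linear density
Tenacity = 2260 cN / 88.7 tex
Tenacity = 25.48 cN/tex

25.48 cN/tex


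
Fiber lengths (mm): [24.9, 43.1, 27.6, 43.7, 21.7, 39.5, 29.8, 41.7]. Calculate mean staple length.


Formula: Mean = sum of lengths / count
Sum = 24.9 + 43.1 + 27.6 + 43.7 + 21.7 + 39.5 + 29.8 + 41.7
Sum = 272.0 mm
Mean = 272.0 / 8 = 34.00 mm

34.00 mm


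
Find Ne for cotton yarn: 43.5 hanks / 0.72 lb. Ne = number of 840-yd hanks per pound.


Formula: Ne = hanks / mass_lb
Substituting: Ne = 43.5 / 0.72
Ne = 60.4

60.4 Ne


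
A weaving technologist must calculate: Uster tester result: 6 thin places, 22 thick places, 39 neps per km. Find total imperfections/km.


Formula: Total = thin places + thick places + neps
Total = 6 + 22 + 39
Total = 67 imperfections/km

67 imperfections/km


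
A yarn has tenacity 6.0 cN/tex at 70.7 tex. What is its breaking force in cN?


Formula: Breaking force = Tenacity * Linear density
F = 6.0 cN/tex * 70.7 tex
F = 424.20 cN

424.20 cN


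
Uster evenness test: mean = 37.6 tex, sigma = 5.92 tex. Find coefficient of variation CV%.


Formula: CV% = (standard deviation / mean) * 100
Step 1: Ratio = 5.92 / 37.6 = 0.157447
Step 2: CV% = 0.157447 * 100 = 15.7447% ≈ 15.7%

15.7%


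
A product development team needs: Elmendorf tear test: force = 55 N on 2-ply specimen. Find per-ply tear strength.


Formula: Per-ply strength = Total force / Number of plies
Per-ply = 55 N / 2
Per-ply = 27.5 N

27.5 N


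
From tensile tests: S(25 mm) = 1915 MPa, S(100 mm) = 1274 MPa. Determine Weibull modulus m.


Formula: m = ln(L1/L2) / ln(S2/S1)
Step 1: ln(L1/L2) = ln(25/100) = -1.38629
Step 2: S2/S1 = 1274/1915 = 0.66527
Step 3: ln(S2/S1) = ln(0.66527) = -0.40756
Step 4: m = -1.38629 / -0.40756 = 3.40

3.40 (Weibull m)


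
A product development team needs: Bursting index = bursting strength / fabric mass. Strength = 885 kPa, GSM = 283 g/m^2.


Formula: Bursting Index = Bursting Strength / Fabric GSM
BI = 885 kPa / 283 g/m^2
BI = 3.127 kPa/(g/m^2)

3.127 kPa/(g/m^2)


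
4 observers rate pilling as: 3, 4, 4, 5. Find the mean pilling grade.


Formula: Mean = sum / count
Sum = 3 + 4 + 4 + 5 = 16
Mean = 16 / 4 = 4.0

4.0


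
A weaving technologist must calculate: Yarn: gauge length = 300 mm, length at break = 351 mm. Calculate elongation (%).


Formula: Elongation (%) = ((L_break - L0) / L0) * 100
Step 1: Extension = 351 - 300 = 51 mm
Step 2: Elongation = (51 / 300) * 100
Step 3: Elongation = 0.17 * 100 = 17.0%

17.0%


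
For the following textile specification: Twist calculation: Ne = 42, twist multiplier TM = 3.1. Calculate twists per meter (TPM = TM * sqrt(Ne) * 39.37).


Formula: TPM = TM * sqrt(Ne) * 39.37
Step 1: sqrt(Ne) = sqrt(42) = 6.4807
Step 2: TM * sqrt(Ne) = 3.1 * 6.4807 = 20.0902
Step 3: TPM = 20.0902 * 39.37 = 791 twists/m

791 twists/m


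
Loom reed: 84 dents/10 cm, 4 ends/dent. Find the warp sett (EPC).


Formula: EPC = (dents per 10 cm * ends per dent) / 10
Step 1: Total ends per 10 cm = 84 * 4 = 336
Step 2: EPC = 336 / 10 = 33.6 ends/cm

33.6 ends/cm


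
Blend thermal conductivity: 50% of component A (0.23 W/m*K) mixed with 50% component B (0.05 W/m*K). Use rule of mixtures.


Formula: Blend property = (fraction_A * property_A) + (fraction_B * property_B)
Step 1: Contribution A = 50/100 * 0.23 W/m*K = 0.115 W/m*K
Step 2: Contribution B = 50/100 * 0.05 W/m*K = 0.025 W/m*K
Step 3: Blend thermal conductivity = 0.115 + 0.025 = 0.14 W/m*K

0.14 W/m*K


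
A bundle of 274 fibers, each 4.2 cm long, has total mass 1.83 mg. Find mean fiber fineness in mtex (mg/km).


Formula: fineness (mtex) = mass (mg) / total length (km) = (mass_mg / total_length_m) * 1000
Step 1: Convert fiber length: 4.2 cm = 0.042 m
Step 2: Total fiber length = 274 * 0.042 = 11.508 m
Step 3: Linear density = 1.83 mg / 11.508 m = 0.1590 mg/m
Step 4: fineness = 0.1590 * 1000 = 159.0 mtex

159.0 mtex


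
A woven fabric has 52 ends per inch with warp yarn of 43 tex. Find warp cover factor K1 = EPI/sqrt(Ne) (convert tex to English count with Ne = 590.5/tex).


Formula: K1 = EPI / sqrt(Ne), with Ne = 590.5 / tex_warp
Step 1: Ne = 590.5 / 43 = 13.733
Step 2: sqrt(Ne) = sqrt(13.733) = 3.7058
Step 3: K1 = 52 / 3.7058 = 14.0

14.0
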